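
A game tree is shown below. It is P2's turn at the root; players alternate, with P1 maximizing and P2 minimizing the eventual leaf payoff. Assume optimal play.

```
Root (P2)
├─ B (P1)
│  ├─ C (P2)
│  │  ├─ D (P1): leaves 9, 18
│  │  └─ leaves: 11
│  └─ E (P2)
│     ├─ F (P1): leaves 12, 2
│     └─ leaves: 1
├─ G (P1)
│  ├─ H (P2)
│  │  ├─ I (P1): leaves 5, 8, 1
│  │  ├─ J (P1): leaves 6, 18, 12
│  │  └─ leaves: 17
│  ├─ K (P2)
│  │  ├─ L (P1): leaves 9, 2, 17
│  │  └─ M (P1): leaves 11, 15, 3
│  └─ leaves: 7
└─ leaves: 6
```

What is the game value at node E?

F: max(12, 2) = 12
E: min(12, 1) = 1

1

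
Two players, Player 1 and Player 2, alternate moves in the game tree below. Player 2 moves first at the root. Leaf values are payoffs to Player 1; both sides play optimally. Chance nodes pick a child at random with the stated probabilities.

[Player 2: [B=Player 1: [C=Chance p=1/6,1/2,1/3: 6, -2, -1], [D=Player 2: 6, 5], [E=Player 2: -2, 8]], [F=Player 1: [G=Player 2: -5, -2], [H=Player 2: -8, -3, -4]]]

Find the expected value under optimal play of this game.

C (Chance): 1/6·6 + 1/2·-2 + 1/3·-1 = -0.33
D (Player 2): min(6, 5) = 5
E (Player 2): min(-2, 8) = -2
B (Player 1): max(-0.33, 5, -2) = 5
G (Player 2): min(-5, -2) = -5
H (Player 2): min(-8, -3, -4) = -8
F (Player 1): max(-5, -8) = -5
Root (Player 2): min(5, -5) = -5

-5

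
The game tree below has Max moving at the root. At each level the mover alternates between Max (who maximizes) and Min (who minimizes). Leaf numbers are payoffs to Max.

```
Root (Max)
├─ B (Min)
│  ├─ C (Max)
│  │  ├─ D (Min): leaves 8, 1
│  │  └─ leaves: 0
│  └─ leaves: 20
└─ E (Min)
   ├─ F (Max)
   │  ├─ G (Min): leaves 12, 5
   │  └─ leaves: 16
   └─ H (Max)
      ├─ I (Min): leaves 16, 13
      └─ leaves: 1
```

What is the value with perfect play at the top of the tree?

13

D (Min): min(8, 1) = 1
C (Max): max(1, 0) = 1
B (Min): min(1, 20) = 1
G (Min): min(12, 5) = 5
F (Max): max(5, 16) = 16
I (Min): min(16, 13) = 13
H (Max): max(13, 1) = 13
E (Min): min(16, 13) = 13
Root (Max): max(1, 13) = 13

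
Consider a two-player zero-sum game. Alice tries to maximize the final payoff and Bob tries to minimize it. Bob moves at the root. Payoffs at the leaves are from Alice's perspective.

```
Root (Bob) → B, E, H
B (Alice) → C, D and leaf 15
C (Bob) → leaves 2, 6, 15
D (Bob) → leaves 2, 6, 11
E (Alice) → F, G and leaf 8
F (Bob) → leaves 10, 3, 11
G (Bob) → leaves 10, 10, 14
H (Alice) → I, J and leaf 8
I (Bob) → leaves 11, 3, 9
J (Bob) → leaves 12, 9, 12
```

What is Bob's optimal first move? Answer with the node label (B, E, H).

C (Bob): min(2, 6, 15) = 2
D (Bob): min(2, 6, 11) = 2
B (Alice): max(2, 2, 15) = 15
F (Bob): min(10, 3, 11) = 3
G (Bob): min(10, 10, 14) = 10
E (Alice): max(3, 10, 8) = 10
I (Bob): min(11, 3, 9) = 3
J (Bob): min(12, 9, 12) = 9
H (Alice): max(3, 9, 8) = 9
Root (Bob): min(15, 10, 9) = 9
Bob picks the child with the lowest value: H (value 9).

H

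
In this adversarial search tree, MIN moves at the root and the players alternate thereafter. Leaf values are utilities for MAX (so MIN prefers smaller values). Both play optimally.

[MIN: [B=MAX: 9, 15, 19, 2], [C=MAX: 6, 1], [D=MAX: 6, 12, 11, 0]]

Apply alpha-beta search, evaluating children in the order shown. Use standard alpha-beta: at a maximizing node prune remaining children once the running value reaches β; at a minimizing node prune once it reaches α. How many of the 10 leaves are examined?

B [α=-∞,β=+∞]: v=19
C [α=-∞,β=19]: v=6
D [α=-∞,β=6]: v=6 after child 1 ≥ β → β-cutoff, skip 3
Root [α=-∞,β=+∞]: v=6
Leaves evaluated: 7 of 10.

7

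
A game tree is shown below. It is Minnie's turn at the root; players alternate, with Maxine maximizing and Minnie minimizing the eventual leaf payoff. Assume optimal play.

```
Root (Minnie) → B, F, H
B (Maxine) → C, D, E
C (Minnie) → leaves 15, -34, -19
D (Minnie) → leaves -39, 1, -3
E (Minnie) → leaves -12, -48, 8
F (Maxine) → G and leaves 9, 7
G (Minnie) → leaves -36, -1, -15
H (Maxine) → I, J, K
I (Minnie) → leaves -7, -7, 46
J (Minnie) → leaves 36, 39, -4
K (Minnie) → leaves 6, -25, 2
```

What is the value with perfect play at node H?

-4

I: min(-7, -7, 46) = -7
J: min(36, 39, -4) = -4
K: min(6, -25, 2) = -25
H: max(-7, -4, -25) = -4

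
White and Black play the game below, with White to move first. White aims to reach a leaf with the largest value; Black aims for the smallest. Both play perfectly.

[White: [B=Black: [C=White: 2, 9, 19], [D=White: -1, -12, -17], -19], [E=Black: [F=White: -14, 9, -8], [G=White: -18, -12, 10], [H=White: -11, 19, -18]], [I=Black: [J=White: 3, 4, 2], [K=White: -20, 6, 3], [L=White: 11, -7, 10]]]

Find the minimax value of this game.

C (White): max(2, 9, 19) = 19
D (White): max(-1, -12, -17) = -1
B (Black): min(19, -1, -19) = -19
F (White): max(-14, 9, -8) = 9
G (White): max(-18, -12, 10) = 10
H (White): max(-11, 19, -18) = 19
E (Black): min(9, 10, 19) = 9
J (White): max(3, 4, 2) = 4
K (White): max(-20, 6, 3) = 6
L (White): max(11, -7, 10) = 11
I (Black): min(4, 6, 11) = 4
Root (White): max(-19, 9, 4) = 9

9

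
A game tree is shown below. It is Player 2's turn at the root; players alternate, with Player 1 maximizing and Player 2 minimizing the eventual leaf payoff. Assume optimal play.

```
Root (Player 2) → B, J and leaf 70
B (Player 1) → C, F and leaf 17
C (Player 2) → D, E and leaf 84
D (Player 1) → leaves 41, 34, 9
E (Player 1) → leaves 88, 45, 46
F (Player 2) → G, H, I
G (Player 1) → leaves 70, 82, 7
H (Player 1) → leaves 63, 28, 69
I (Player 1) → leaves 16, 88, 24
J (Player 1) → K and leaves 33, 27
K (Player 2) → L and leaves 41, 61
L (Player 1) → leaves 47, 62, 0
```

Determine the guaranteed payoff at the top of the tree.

D (Player 1): max(41, 34, 9) = 41
E (Player 1): max(88, 45, 46) = 88
C (Player 2): min(41, 88, 84) = 41
G (Player 1): max(70, 82, 7) = 82
H (Player 1): max(63, 28, 69) = 69
I (Player 1): max(16, 88, 24) = 88
F (Player 2): min(82, 69, 88) = 69
B (Player 1): max(41, 69, 17) = 69
L (Player 1): max(47, 62, 0) = 62
K (Player 2): min(62, 41, 61) = 41
J (Player 1): max(41, 33, 27) = 41
Root (Player 2): min(69, 41, 70) = 41

41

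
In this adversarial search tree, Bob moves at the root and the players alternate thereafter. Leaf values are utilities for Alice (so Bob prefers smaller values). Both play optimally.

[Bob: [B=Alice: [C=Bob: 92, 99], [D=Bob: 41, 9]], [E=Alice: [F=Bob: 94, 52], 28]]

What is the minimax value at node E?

F: min(94, 52) = 52
E: max(52, 28) = 52

52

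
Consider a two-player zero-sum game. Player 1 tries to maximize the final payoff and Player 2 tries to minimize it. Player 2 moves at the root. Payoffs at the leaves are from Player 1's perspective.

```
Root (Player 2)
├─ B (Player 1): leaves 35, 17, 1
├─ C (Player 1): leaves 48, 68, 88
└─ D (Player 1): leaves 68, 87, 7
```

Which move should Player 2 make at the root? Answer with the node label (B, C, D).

B (Player 1): max(35, 17, 1) = 35
C (Player 1): max(48, 68, 88) = 88
D (Player 1): max(68, 87, 7) = 87
Root (Player 2): min(35, 88, 87) = 35
Player 2 picks the child with the lowest value: B (value 35).

B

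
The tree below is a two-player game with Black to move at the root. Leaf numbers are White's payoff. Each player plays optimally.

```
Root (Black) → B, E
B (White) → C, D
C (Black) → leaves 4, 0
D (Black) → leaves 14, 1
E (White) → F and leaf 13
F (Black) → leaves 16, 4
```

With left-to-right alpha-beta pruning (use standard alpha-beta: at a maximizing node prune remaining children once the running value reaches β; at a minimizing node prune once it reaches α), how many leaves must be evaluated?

C [α=-∞,β=+∞]: v=0
D [α=0,β=+∞]: v=1
B [α=-∞,β=+∞]: v=1
F [α=-∞,β=1]: v=4
E [α=-∞,β=1]: v=4 after child 1 ≥ β → β-cutoff, skip 1
Root [α=-∞,β=+∞]: v=1
Leaves evaluated: 6 of 7.

6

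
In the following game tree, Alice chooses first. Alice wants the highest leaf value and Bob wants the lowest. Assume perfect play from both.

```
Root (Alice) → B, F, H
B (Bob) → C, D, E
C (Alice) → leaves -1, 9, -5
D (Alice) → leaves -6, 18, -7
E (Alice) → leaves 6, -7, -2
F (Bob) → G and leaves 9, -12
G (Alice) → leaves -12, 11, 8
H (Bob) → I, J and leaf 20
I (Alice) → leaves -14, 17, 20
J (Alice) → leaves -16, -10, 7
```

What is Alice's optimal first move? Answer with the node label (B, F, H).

C (Alice): max(-1, 9, -5) = 9
D (Alice): max(-6, 18, -7) = 18
E (Alice): max(6, -7, -2) = 6
B (Bob): min(9, 18, 6) = 6
G (Alice): max(-12, 11, 8) = 11
F (Bob): min(11, 9, -12) = -12
I (Alice): max(-14, 17, 20) = 20
J (Alice): max(-16, -10, 7) = 7
H (Bob): min(20, 7, 20) = 7
Root (Alice): max(6, -12, 7) = 7
Alice picks the child with the highest value: H (value 7).

H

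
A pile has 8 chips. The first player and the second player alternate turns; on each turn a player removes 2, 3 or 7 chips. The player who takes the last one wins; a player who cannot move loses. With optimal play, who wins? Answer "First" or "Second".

Mark each pile size as W (mover wins) or L (mover loses):
i:   0  1  2  3  4  5  6  7  8
     L  L  W  W  W  L  L  W  W
Position 8 is W, so the first player wins.

First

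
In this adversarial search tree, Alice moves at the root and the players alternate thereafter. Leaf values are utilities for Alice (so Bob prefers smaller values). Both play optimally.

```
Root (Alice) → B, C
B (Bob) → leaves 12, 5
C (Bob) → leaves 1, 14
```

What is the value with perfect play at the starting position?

B (Bob): min(12, 5) = 5
C (Bob): min(1, 14) = 1
Root (Alice): max(5, 1) = 5

5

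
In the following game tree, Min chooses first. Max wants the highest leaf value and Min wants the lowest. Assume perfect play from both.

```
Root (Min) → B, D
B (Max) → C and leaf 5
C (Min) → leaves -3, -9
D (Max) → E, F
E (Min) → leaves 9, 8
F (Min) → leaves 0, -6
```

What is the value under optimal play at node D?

E: min(9, 8) = 8
F: min(0, -6) = -6
D: max(8, -6) = 8

8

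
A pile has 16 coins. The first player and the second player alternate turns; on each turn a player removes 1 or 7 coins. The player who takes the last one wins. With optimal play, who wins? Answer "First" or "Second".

i:   0  1  2  3  4  5  6  7  8  9 10 11 12 13 14 15 16
     L  W  L  W  L  W  L  W  L  W  L  W  L  W  L  W  L
Position 16 is L, so the second player wins.

Second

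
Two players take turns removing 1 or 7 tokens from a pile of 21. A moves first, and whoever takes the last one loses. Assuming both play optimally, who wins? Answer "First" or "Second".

Compute winning (W) and losing (L) positions by backward induction:
i:   0  1  2  3  4  5  6  7  8  9 10 11 12 13 14 15 16 17 18 19 20 21
     W  L  W  L  W  L  W  L  W  L  W  L  W  L  W  L  W  L  W  L  W  L
Position 21 is L, so the second player wins.

Second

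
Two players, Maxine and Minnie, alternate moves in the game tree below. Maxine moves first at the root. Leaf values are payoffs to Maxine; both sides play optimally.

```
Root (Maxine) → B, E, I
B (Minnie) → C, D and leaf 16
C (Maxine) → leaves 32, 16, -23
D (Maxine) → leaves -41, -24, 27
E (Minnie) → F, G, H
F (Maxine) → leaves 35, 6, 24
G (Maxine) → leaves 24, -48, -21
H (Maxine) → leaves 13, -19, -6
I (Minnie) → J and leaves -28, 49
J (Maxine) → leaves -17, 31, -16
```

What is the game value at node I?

J: max(-17, 31, -16) = 31
I: min(31, -28, 49) = -28

-28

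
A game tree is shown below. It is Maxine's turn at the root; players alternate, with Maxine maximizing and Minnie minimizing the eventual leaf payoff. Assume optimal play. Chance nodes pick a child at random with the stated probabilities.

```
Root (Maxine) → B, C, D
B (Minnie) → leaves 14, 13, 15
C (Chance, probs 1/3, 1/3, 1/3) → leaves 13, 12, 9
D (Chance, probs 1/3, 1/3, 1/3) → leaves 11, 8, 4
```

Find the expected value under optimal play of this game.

13

B (Minnie): min(14, 13, 15) = 13
C (Chance): 1/3·13 + 1/3·12 + 1/3·9 = 11.33
D (Chance): 1/3·11 + 1/3·8 + 1/3·4 = 7.67
Root (Maxine): max(13, 11.33, 7.67) = 13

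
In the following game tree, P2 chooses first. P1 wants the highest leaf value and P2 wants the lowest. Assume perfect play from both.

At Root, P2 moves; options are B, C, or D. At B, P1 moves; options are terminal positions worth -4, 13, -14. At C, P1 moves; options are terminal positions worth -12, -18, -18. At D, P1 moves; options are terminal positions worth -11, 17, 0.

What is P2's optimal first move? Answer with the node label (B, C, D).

B (P1): max(-4, 13, -14) = 13
C (P1): max(-12, -18, -18) = -12
D (P1): max(-11, 17, 0) = 17
Root (P2): min(13, -12, 17) = -12
P2 picks the child with the lowest value: C (value -12).

C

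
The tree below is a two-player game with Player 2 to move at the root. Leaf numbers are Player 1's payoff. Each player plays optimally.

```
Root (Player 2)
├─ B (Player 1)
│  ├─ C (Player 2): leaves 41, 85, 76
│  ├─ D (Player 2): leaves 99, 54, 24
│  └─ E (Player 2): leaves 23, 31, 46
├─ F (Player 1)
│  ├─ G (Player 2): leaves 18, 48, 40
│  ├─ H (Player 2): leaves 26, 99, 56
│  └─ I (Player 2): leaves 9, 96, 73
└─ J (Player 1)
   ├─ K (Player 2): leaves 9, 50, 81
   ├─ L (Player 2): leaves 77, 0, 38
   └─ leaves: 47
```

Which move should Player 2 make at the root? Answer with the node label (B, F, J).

F

C (Player 2): min(41, 85, 76) = 41
D (Player 2): min(99, 54, 24) = 24
E (Player 2): min(23, 31, 46) = 23
B (Player 1): max(41, 24, 23) = 41
G (Player 2): min(18, 48, 40) = 18
H (Player 2): min(26, 99, 56) = 26
I (Player 2): min(9, 96, 73) = 9
F (Player 1): max(18, 26, 9) = 26
K (Player 2): min(9, 50, 81) = 9
L (Player 2): min(77, 0, 38) = 0
J (Player 1): max(9, 0, 47) = 47
Root (Player 2): min(41, 26, 47) = 26
Player 2 picks the child with the lowest value: F (value 26).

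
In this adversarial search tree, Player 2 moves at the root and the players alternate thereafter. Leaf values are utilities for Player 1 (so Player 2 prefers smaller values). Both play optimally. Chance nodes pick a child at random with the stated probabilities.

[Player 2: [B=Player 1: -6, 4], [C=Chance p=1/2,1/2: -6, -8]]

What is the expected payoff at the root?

B (Player 1): max(-6, 4) = 4
C (Chance): 1/2·-6 + 1/2·-8 = -7
Root (Player 2): min(4, -7) = -7

-7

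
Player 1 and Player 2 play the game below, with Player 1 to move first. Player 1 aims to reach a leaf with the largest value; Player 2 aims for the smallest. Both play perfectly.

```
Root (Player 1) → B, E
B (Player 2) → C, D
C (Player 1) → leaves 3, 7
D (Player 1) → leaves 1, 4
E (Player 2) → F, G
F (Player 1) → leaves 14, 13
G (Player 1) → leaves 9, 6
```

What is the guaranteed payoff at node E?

F: max(14, 13) = 14
G: max(9, 6) = 9
E: min(14, 9) = 9

9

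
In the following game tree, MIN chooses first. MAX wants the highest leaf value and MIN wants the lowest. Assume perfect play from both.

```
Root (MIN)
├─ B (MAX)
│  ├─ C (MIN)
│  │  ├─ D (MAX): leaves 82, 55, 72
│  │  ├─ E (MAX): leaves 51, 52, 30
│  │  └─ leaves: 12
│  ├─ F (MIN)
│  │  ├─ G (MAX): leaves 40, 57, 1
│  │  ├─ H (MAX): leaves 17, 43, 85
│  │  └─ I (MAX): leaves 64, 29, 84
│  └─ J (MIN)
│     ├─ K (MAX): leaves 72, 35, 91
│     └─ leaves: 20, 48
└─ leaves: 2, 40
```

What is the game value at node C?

12

D: max(82, 55, 72) = 82
E: max(51, 52, 30) = 52
C: min(82, 52, 12) = 12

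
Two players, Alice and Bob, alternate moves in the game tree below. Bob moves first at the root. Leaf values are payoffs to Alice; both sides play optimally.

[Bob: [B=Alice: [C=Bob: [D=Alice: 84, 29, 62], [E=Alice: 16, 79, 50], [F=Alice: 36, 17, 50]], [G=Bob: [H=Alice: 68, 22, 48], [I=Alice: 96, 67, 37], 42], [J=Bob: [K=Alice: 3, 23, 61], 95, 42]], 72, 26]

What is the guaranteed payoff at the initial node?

26

D (Alice): max(84, 29, 62) = 84
E (Alice): max(16, 79, 50) = 79
F (Alice): max(36, 17, 50) = 50
C (Bob): min(84, 79, 50) = 50
H (Alice): max(68, 22, 48) = 68
I (Alice): max(96, 67, 37) = 96
G (Bob): min(68, 96, 42) = 42
K (Alice): max(3, 23, 61) = 61
J (Bob): min(61, 95, 42) = 42
B (Alice): max(50, 42, 42) = 50
Root (Bob): min(50, 72, 26) = 26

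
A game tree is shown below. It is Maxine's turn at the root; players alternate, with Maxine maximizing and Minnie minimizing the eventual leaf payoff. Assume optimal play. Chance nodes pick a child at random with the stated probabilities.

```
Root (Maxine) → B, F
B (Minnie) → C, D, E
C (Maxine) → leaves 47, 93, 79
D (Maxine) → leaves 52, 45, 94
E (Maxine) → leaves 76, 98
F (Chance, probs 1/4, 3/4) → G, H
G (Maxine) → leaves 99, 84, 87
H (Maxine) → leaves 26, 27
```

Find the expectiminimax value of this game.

C (Maxine): max(47, 93, 79) = 93
D (Maxine): max(52, 45, 94) = 94
E (Maxine): max(76, 98) = 98
B (Minnie): min(93, 94, 98) = 93
G (Maxine): max(99, 84, 87) = 99
H (Maxine): max(26, 27) = 27
F (Chance): 1/4·99 + 3/4·27 = 45
Root (Maxine): max(93, 45) = 93

93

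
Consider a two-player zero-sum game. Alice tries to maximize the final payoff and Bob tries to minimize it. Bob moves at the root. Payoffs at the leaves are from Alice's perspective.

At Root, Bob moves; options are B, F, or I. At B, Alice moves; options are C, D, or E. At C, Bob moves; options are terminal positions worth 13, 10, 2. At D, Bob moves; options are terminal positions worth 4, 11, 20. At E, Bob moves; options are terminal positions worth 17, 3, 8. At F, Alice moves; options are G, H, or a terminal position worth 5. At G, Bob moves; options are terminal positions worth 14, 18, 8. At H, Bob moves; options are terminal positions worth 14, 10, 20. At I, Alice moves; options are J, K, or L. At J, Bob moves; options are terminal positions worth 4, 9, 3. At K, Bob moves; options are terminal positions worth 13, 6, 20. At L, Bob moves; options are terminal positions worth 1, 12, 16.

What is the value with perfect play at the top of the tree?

C (Bob): min(13, 10, 2) = 2
D (Bob): min(4, 11, 20) = 4
E (Bob): min(17, 3, 8) = 3
B (Alice): max(2, 4, 3) = 4
G (Bob): min(14, 18, 8) = 8
H (Bob): min(14, 10, 20) = 10
F (Alice): max(8, 10, 5) = 10
J (Bob): min(4, 9, 3) = 3
K (Bob): min(13, 6, 20) = 6
L (Bob): min(1, 12, 16) = 1
I (Alice): max(3, 6, 1) = 6
Root (Bob): min(4, 10, 6) = 4

4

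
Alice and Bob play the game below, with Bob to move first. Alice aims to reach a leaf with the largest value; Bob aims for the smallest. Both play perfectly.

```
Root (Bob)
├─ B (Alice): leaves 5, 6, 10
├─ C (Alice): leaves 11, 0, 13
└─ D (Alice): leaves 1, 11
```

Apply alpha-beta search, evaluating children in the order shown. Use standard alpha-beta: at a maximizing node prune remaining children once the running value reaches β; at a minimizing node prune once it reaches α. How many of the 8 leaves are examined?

6

B [α=-∞,β=+∞]: v=10
C [α=-∞,β=10]: v=11 after child 1 ≥ β → β-cutoff, skip 2
D [α=-∞,β=10]: v=11
Root [α=-∞,β=+∞]: v=10
Leaves evaluated: 6 of 8.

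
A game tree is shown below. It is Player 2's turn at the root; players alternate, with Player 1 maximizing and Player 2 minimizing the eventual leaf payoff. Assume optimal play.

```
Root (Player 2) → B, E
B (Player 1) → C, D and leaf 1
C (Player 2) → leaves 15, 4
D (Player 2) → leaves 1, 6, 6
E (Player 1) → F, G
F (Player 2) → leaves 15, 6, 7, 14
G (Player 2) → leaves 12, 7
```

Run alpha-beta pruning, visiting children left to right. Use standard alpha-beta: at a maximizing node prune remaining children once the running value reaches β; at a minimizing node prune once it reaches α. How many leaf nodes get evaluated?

8

C [α=-∞,β=+∞]: v=4
D [α=4,β=+∞]: v=1 after child 1 ≤ α → α-cutoff, skip 2
B [α=-∞,β=+∞]: v=4
F [α=-∞,β=4]: v=6
E [α=-∞,β=4]: v=6 after child 1 ≥ β → β-cutoff, skip 1
Root [α=-∞,β=+∞]: v=4
Leaves evaluated: 8 of 12.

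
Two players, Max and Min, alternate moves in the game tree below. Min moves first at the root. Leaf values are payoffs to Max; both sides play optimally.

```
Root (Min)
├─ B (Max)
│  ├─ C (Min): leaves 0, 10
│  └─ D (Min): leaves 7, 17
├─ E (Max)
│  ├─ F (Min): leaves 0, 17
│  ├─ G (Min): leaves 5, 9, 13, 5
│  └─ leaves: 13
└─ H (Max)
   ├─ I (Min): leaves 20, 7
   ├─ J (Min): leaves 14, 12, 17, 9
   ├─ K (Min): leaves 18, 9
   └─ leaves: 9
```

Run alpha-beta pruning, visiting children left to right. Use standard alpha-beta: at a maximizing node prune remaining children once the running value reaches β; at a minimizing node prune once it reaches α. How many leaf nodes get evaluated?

C [α=-∞,β=+∞]: v=0
D [α=0,β=+∞]: v=7
B [α=-∞,β=+∞]: v=7
F [α=-∞,β=7]: v=0
G [α=0,β=7]: v=5
E [α=-∞,β=7]: v=13
I [α=-∞,β=7]: v=7
H [α=-∞,β=7]: v=7 after child 1 ≥ β → β-cutoff, skip 3
Root [α=-∞,β=+∞]: v=7
Leaves evaluated: 13 of 20.

13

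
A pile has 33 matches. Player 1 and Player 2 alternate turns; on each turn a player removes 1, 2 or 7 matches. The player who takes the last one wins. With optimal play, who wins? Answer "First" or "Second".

Second

Positions where the player to move wins (W) vs loses (L):
i:   0  1  2  3  4  5  6  7  8  9 10 11 12 13 14 15 16 17 18 19 20 21 22 23 24 25 26 27 28 29 30 31 32 33
     L  W  W  L  W  W  L  W  W  L  W  W  L  W  W  L  W  W  L  W  W  L  W  W  L  W  W  L  W  W  L  W  W  L
Position 33 is L, so the second player wins.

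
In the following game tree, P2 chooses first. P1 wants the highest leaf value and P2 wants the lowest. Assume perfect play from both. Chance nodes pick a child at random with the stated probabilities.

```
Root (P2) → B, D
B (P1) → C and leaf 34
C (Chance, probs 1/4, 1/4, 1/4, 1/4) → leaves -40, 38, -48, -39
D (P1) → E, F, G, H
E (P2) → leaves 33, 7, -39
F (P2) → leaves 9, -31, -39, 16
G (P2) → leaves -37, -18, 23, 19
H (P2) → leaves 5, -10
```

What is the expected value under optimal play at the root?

C (Chance): 1/4·-40 + 1/4·38 + 1/4·-48 + 1/4·-39 = -22.25
B (P1): max(-22.25, 34) = 34
E (P2): min(33, 7, -39) = -39
F (P2): min(9, -31, -39, 16) = -39
G (P2): min(-37, -18, 23, 19) = -37
H (P2): min(5, -10) = -10
D (P1): max(-39, -39, -37, -10) = -10
Root (P2): min(34, -10) = -10

-10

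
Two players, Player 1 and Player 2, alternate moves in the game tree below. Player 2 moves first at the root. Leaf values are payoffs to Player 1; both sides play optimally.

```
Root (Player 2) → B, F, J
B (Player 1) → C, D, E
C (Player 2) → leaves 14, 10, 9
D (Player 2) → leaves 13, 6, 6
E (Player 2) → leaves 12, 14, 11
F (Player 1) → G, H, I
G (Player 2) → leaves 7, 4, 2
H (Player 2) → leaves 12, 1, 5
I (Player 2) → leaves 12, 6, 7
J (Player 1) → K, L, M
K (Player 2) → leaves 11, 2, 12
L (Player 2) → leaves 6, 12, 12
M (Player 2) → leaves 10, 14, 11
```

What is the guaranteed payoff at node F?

6

G: min(7, 4, 2) = 2
H: min(12, 1, 5) = 1
I: min(12, 6, 7) = 6
F: max(2, 1, 6) = 6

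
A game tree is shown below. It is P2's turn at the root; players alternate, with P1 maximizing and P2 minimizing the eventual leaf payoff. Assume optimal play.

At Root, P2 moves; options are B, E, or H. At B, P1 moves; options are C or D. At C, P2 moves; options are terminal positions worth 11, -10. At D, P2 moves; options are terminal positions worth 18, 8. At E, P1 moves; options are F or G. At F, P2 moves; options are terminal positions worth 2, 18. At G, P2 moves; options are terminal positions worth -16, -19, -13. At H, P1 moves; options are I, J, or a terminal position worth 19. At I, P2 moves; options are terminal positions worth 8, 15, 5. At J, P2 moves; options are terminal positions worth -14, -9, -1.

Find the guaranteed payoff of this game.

C (P2): min(11, -10) = -10
D (P2): min(18, 8) = 8
B (P1): max(-10, 8) = 8
F (P2): min(2, 18) = 2
G (P2): min(-16, -19, -13) = -19
E (P1): max(2, -19) = 2
I (P2): min(8, 15, 5) = 5
J (P2): min(-14, -9, -1) = -14
H (P1): max(5, -14, 19) = 19
Root (P2): min(8, 2, 19) = 2

2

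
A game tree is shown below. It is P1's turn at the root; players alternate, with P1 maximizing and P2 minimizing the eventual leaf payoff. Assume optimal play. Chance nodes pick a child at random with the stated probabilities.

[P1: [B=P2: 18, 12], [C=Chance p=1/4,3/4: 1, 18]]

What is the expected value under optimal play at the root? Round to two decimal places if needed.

13.75

B (P2): min(18, 12) = 12
C (Chance): 1/4·1 + 3/4·18 = 13.75
Root (P1): max(12, 13.75) = 13.75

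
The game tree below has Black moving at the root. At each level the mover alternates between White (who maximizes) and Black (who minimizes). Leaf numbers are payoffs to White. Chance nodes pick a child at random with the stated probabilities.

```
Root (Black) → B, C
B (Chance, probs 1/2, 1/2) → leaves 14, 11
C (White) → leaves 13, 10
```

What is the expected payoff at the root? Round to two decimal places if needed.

B (Chance): 1/2·14 + 1/2·11 = 12.5
C (White): max(13, 10) = 13
Root (Black): min(12.5, 13) = 12.5

12.5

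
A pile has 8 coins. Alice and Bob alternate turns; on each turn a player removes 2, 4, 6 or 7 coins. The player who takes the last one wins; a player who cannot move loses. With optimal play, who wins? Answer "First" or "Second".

Positions where the player to move wins (W) vs loses (L):
i:   0  1  2  3  4  5  6  7  8
     L  L  W  W  W  W  W  W  W
Position 8 is W, so the first player wins.

First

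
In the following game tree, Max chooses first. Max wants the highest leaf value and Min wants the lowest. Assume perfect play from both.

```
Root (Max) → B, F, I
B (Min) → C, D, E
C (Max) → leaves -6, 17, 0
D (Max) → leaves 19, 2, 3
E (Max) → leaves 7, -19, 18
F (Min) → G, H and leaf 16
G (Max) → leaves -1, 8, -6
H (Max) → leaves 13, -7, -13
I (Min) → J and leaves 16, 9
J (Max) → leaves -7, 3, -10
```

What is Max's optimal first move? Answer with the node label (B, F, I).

B

C (Max): max(-6, 17, 0) = 17
D (Max): max(19, 2, 3) = 19
E (Max): max(7, -19, 18) = 18
B (Min): min(17, 19, 18) = 17
G (Max): max(-1, 8, -6) = 8
H (Max): max(13, -7, -13) = 13
F (Min): min(8, 13, 16) = 8
J (Max): max(-7, 3, -10) = 3
I (Min): min(3, 16, 9) = 3
Root (Max): max(17, 8, 3) = 17
Max picks the child with the highest value: B (value 17).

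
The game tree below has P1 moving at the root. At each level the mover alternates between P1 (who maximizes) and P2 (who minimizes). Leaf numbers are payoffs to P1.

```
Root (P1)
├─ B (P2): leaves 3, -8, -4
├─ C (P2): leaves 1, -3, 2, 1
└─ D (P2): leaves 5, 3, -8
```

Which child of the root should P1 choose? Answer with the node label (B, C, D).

B (P2): min(3, -8, -4) = -8
C (P2): min(1, -3, 2, 1) = -3
D (P2): min(5, 3, -8) = -8
Root (P1): max(-8, -3, -8) = -3
P1 picks the child with the highest value: C (value -3).

C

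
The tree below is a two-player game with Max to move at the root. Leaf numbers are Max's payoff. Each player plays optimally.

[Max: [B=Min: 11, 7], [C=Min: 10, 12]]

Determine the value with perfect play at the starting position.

B (Min): min(11, 7) = 7
C (Min): min(10, 12) = 10
Root (Max): max(7, 10) = 10

10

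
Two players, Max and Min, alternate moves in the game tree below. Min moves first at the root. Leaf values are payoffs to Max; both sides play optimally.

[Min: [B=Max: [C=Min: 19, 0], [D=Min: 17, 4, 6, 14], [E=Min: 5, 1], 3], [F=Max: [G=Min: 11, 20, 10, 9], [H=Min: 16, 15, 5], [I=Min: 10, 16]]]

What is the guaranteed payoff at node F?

G: min(11, 20, 10, 9) = 9
H: min(16, 15, 5) = 5
I: min(10, 16) = 10
F: max(9, 5, 10) = 10

10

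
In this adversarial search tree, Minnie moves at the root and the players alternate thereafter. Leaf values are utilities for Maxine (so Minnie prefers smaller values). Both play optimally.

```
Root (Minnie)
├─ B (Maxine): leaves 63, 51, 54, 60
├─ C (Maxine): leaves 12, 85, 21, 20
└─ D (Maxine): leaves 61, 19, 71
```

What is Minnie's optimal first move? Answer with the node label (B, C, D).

B (Maxine): max(63, 51, 54, 60) = 63
C (Maxine): max(12, 85, 21, 20) = 85
D (Maxine): max(61, 19, 71) = 71
Root (Minnie): min(63, 85, 71) = 63
Minnie picks the child with the lowest value: B (value 63).

B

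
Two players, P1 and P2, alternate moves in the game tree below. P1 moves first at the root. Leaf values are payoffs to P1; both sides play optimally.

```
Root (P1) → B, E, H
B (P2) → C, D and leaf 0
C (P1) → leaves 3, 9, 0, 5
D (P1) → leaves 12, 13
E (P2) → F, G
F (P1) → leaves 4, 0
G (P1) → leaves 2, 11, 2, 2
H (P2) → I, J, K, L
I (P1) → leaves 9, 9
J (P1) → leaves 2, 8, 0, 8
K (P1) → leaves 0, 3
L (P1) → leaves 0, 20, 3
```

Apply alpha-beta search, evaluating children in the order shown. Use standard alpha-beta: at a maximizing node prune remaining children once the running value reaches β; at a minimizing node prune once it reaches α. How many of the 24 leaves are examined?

C [α=-∞,β=+∞]: v=9
D [α=-∞,β=9]: v=12 after child 1 ≥ β → β-cutoff, skip 1
B [α=-∞,β=+∞]: v=0
F [α=0,β=+∞]: v=4
G [α=0,β=4]: v=11 after child 2 ≥ β → β-cutoff, skip 2
E [α=0,β=+∞]: v=4
I [α=4,β=+∞]: v=9
J [α=4,β=9]: v=8
K [α=4,β=8]: v=3
H [α=4,β=+∞]: v=3 after child 3 ≤ α → α-cutoff, skip 1
Root [α=-∞,β=+∞]: v=4
Leaves evaluated: 18 of 24.

18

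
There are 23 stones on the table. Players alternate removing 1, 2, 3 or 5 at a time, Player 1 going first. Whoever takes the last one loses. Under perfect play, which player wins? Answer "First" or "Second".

Compute winning (W) and losing (L) positions by backward induction:
i:   0  1  2  3  4  5  6  7  8  9 10 11 12 13 14 15 16 17 18 19 20 21 22 23
     W  L  W  W  W  L  W  W  W  L  W  W  W  L  W  W  W  L  W  W  W  L  W  W
Position 23 is W, so the first player wins.

First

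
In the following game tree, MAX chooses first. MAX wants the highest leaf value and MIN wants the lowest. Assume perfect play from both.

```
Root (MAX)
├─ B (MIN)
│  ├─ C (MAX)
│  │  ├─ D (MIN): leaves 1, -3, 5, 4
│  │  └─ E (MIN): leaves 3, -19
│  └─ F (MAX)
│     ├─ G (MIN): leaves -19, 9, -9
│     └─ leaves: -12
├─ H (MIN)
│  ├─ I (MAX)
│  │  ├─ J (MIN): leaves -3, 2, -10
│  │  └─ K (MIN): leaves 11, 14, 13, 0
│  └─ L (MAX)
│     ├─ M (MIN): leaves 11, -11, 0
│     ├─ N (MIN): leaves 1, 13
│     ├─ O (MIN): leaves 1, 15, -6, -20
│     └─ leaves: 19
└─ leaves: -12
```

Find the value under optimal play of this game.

0

D (MIN): min(1, -3, 5, 4) = -3
E (MIN): min(3, -19) = -19
C (MAX): max(-3, -19) = -3
G (MIN): min(-19, 9, -9) = -19
F (MAX): max(-19, -12) = -12
B (MIN): min(-3, -12) = -12
J (MIN): min(-3, 2, -10) = -10
K (MIN): min(11, 14, 13, 0) = 0
I (MAX): max(-10, 0) = 0
M (MIN): min(11, -11, 0) = -11
N (MIN): min(1, 13) = 1
O (MIN): min(1, 15, -6, -20) = -20
L (MAX): max(-11, 1, -20, 19) = 19
H (MIN): min(0, 19) = 0
Root (MAX): max(-12, 0, -12) = 0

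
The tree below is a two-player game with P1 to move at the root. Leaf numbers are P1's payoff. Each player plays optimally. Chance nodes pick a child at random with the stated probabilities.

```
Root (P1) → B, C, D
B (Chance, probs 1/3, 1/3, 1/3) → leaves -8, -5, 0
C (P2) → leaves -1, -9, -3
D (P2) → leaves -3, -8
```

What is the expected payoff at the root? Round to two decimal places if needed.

-4.33

B (Chance): 1/3·-8 + 1/3·-5 + 1/3·0 = -4.33
C (P2): min(-1, -9, -3) = -9
D (P2): min(-3, -8) = -8
Root (P1): max(-4.33, -9, -8) = -4.33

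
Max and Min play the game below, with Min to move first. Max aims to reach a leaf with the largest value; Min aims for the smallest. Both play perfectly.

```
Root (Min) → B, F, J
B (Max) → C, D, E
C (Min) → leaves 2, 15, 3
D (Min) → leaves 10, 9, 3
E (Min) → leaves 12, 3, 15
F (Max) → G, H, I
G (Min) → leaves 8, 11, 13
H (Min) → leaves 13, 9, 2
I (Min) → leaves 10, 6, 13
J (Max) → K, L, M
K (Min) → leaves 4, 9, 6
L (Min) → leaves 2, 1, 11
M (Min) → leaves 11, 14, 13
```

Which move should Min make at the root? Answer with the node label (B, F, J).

B

C (Min): min(2, 15, 3) = 2
D (Min): min(10, 9, 3) = 3
E (Min): min(12, 3, 15) = 3
B (Max): max(2, 3, 3) = 3
G (Min): min(8, 11, 13) = 8
H (Min): min(13, 9, 2) = 2
I (Min): min(10, 6, 13) = 6
F (Max): max(8, 2, 6) = 8
K (Min): min(4, 9, 6) = 4
L (Min): min(2, 1, 11) = 1
M (Min): min(11, 14, 13) = 11
J (Max): max(4, 1, 11) = 11
Root (Min): min(3, 8, 11) = 3
Min picks the child with the lowest value: B (value 3).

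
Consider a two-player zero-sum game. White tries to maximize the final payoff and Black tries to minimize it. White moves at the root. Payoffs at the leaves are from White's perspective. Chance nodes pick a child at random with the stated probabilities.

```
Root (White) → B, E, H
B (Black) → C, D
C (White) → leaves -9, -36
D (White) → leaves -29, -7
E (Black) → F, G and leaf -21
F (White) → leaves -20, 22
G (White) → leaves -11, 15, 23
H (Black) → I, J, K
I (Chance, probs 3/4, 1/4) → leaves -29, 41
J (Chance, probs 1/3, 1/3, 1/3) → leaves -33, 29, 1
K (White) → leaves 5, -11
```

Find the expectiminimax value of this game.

-9

C (White): max(-9, -36) = -9
D (White): max(-29, -7) = -7
B (Black): min(-9, -7) = -9
F (White): max(-20, 22) = 22
G (White): max(-11, 15, 23) = 23
E (Black): min(22, 23, -21) = -21
I (Chance): 3/4·-29 + 1/4·41 = -11.5
J (Chance): 1/3·-33 + 1/3·29 + 1/3·1 = -1
K (White): max(5, -11) = 5
H (Black): min(-11.5, -1, 5) = -11.5
Root (White): max(-9, -21, -11.5) = -9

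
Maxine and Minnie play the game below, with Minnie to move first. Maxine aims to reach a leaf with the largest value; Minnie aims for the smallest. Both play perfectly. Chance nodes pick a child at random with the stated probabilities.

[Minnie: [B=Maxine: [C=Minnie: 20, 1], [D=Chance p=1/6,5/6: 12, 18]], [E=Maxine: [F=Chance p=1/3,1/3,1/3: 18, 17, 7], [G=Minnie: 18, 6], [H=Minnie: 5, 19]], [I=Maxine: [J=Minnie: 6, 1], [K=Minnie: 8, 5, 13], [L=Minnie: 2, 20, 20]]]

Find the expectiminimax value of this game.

C (Minnie): min(20, 1) = 1
D (Chance): 1/6·12 + 5/6·18 = 17
B (Maxine): max(1, 17) = 17
F (Chance): 1/3·18 + 1/3·17 + 1/3·7 = 14
G (Minnie): min(18, 6) = 6
H (Minnie): min(5, 19) = 5
E (Maxine): max(14, 6, 5) = 14
J (Minnie): min(6, 1) = 1
K (Minnie): min(8, 5, 13) = 5
L (Minnie): min(2, 20, 20) = 2
I (Maxine): max(1, 5, 2) = 5
Root (Minnie): min(17, 14, 5) = 5

5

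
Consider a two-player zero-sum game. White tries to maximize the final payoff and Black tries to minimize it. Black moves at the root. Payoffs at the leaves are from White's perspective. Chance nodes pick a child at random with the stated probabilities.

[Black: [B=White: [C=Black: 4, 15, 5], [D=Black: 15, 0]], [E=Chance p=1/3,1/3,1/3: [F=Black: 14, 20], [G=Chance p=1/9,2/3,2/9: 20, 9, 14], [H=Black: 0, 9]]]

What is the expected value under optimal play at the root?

4

C (Black): min(4, 15, 5) = 4
D (Black): min(15, 0) = 0
B (White): max(4, 0) = 4
F (Black): min(14, 20) = 14
G (Chance): 1/9·20 + 2/3·9 + 2/9·14 = 11.33
H (Black): min(0, 9) = 0
E (Chance): 1/3·14 + 1/3·11.33 + 1/3·0 = 8.44
Root (Black): min(4, 8.44) = 4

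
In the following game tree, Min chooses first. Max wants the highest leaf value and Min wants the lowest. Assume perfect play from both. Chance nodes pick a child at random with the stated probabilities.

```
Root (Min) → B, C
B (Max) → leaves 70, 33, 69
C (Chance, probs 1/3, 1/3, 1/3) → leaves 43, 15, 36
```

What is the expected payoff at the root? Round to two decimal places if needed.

31.33

B (Max): max(70, 33, 69) = 70
C (Chance): 1/3·43 + 1/3·15 + 1/3·36 = 31.33
Root (Min): min(70, 31.33) = 31.33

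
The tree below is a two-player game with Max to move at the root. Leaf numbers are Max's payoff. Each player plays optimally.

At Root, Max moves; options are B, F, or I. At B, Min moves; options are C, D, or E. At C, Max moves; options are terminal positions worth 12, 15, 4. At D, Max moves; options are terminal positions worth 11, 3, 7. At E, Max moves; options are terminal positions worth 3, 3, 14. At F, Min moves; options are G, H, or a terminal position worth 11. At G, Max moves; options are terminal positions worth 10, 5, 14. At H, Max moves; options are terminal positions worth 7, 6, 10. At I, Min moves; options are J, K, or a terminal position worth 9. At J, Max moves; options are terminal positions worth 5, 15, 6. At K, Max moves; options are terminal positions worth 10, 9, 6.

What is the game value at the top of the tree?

11

C (Max): max(12, 15, 4) = 15
D (Max): max(11, 3, 7) = 11
E (Max): max(3, 3, 14) = 14
B (Min): min(15, 11, 14) = 11
G (Max): max(10, 5, 14) = 14
H (Max): max(7, 6, 10) = 10
F (Min): min(14, 10, 11) = 10
J (Max): max(5, 15, 6) = 15
K (Max): max(10, 9, 6) = 10
I (Min): min(15, 10, 9) = 9
Root (Max): max(11, 10, 9) = 11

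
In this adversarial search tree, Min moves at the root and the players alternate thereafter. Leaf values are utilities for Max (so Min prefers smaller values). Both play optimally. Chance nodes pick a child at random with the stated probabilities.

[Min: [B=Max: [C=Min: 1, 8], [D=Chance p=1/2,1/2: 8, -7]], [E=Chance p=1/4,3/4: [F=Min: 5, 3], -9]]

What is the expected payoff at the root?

-6

C (Min): min(1, 8) = 1
D (Chance): 1/2·8 + 1/2·-7 = 0.5
B (Max): max(1, 0.5) = 1
F (Min): min(5, 3) = 3
E (Chance): 1/4·3 + 3/4·-9 = -6
Root (Min): min(1, -6) = -6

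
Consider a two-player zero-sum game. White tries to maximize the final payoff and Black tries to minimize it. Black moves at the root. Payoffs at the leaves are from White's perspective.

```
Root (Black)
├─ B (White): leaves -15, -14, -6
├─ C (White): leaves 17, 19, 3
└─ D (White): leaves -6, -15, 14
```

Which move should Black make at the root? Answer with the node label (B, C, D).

B

B (White): max(-15, -14, -6) = -6
C (White): max(17, 19, 3) = 19
D (White): max(-6, -15, 14) = 14
Root (Black): min(-6, 19, 14) = -6
Black picks the child with the lowest value: B (value -6).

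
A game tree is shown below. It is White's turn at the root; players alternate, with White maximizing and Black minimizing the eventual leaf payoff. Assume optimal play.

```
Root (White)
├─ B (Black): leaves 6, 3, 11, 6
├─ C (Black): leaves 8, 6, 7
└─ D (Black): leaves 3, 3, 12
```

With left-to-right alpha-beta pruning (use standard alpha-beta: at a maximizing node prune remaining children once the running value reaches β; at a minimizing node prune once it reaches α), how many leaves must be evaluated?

B [α=-∞,β=+∞]: v=3
C [α=3,β=+∞]: v=6
D [α=6,β=+∞]: v=3 after child 1 ≤ α → α-cutoff, skip 2
Root [α=-∞,β=+∞]: v=6
Leaves evaluated: 8 of 10.

8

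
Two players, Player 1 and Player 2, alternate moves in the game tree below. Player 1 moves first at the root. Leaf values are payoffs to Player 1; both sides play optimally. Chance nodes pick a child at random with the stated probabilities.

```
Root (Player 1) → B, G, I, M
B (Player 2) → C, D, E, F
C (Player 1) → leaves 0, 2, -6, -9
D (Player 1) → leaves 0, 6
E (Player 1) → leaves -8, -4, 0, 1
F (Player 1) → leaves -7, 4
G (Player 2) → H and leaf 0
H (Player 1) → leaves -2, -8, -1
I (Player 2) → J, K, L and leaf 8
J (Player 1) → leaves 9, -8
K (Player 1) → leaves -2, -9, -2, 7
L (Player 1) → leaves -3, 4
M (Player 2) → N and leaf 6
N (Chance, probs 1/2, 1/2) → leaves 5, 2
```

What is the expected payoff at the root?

C (Player 1): max(0, 2, -6, -9) = 2
D (Player 1): max(0, 6) = 6
E (Player 1): max(-8, -4, 0, 1) = 1
F (Player 1): max(-7, 4) = 4
B (Player 2): min(2, 6, 1, 4) = 1
H (Player 1): max(-2, -8, -1) = -1
G (Player 2): min(-1, 0) = -1
J (Player 1): max(9, -8) = 9
K (Player 1): max(-2, -9, -2, 7) = 7
L (Player 1): max(-3, 4) = 4
I (Player 2): min(9, 7, 4, 8) = 4
N (Chance): 1/2·5 + 1/2·2 = 3.5
M (Player 2): min(3.5, 6) = 3.5
Root (Player 1): max(1, -1, 4, 3.5) = 4

4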